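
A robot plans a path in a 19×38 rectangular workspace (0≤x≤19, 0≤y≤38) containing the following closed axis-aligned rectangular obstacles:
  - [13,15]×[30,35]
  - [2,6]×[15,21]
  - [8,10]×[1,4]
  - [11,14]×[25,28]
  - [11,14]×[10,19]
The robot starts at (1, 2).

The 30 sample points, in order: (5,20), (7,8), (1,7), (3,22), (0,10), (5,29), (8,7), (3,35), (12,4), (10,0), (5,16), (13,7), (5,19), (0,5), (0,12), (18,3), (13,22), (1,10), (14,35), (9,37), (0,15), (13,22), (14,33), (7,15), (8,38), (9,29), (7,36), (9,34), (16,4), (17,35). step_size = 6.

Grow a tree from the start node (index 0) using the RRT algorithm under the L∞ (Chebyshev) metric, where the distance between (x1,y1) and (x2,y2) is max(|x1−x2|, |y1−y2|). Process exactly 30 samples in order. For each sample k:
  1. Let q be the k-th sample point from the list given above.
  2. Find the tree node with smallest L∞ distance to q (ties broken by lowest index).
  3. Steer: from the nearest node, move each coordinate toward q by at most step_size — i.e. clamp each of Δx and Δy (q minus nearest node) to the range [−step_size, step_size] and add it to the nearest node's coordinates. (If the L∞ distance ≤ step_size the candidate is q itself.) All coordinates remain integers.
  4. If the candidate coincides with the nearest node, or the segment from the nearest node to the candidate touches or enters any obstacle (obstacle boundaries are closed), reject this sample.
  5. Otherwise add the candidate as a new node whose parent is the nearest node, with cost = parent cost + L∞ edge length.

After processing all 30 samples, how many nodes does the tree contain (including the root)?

1. q=(5,20) nearest=0 d=18 new=(5,8) → add node 1 parent=0 cost=6
2. q=(7,8) nearest=1 d=2 new=(7,8) → add node 2 parent=1 cost=8
3. q=(1,7) nearest=1 d=4 new=(1,7) → add node 3 parent=1 cost=10
4. q=(3,22) nearest=1 d=14 new=(3,14) → add node 4 parent=1 cost=12
5. q=(0,10) nearest=3 d=3 new=(0,10) → add node 5 parent=3 cost=13
6. q=(5,29) nearest=4 d=15 new=(5,20) → blocked by [2,6]×[15,21], reject
7. q=(8,7) nearest=2 d=1 new=(8,7) → add node 6 parent=2 cost=9
8. q=(3,35) nearest=4 d=21 new=(3,20) → blocked by [2,6]×[15,21], reject
9. q=(12,4) nearest=6 d=4 new=(12,4) → add node 7 parent=6 cost=13
10. q=(10,0) nearest=7 d=4 new=(10,0) → add node 8 parent=7 cost=17
11. q=(5,16) nearest=4 d=2 new=(5,16) → blocked by [2,6]×[15,21], reject
12. q=(13,7) nearest=7 d=3 new=(13,7) → add node 9 parent=7 cost=16
13. q=(5,19) nearest=4 d=5 new=(5,19) → blocked by [2,6]×[15,21], reject
14. q=(0,5) nearest=3 d=2 new=(0,5) → add node 10 parent=3 cost=12
15. q=(0,12) nearest=5 d=2 new=(0,12) → add node 11 parent=5 cost=15
16. q=(18,3) nearest=9 d=5 new=(18,3) → add node 12 parent=9 cost=21
17. q=(13,22) nearest=4 d=10 new=(9,20) → blocked by [2,6]×[15,21], reject
18. q=(1,10) nearest=5 d=1 new=(1,10) → add node 13 parent=5 cost=14
19. q=(14,35) nearest=4 d=21 new=(9,20) → blocked by [2,6]×[15,21], reject
20. q=(9,37) nearest=4 d=23 new=(9,20) → blocked by [2,6]×[15,21], reject
21. q=(0,15) nearest=4 d=3 new=(0,15) → add node 14 parent=4 cost=15
22. q=(13,22) nearest=4 d=10 new=(9,20) → blocked by [2,6]×[15,21], reject
23. q=(14,33) nearest=14 d=18 new=(6,21) → blocked by [2,6]×[15,21], reject
24. q=(7,15) nearest=4 d=4 new=(7,15) → add node 15 parent=4 cost=16
25. q=(8,38) nearest=14 d=23 new=(6,21) → blocked by [2,6]×[15,21], reject
26. q=(9,29) nearest=14 d=14 new=(6,21) → blocked by [2,6]×[15,21], reject
27. q=(7,36) nearest=14 d=21 new=(6,21) → blocked by [2,6]×[15,21], reject
28. q=(9,34) nearest=14 d=19 new=(6,21) → blocked by [2,6]×[15,21], reject
29. q=(16,4) nearest=12 d=2 new=(16,4) → add node 16 parent=12 cost=23
30. q=(17,35) nearest=14 d=20 new=(6,21) → blocked by [2,6]×[15,21], reject

Node count: 17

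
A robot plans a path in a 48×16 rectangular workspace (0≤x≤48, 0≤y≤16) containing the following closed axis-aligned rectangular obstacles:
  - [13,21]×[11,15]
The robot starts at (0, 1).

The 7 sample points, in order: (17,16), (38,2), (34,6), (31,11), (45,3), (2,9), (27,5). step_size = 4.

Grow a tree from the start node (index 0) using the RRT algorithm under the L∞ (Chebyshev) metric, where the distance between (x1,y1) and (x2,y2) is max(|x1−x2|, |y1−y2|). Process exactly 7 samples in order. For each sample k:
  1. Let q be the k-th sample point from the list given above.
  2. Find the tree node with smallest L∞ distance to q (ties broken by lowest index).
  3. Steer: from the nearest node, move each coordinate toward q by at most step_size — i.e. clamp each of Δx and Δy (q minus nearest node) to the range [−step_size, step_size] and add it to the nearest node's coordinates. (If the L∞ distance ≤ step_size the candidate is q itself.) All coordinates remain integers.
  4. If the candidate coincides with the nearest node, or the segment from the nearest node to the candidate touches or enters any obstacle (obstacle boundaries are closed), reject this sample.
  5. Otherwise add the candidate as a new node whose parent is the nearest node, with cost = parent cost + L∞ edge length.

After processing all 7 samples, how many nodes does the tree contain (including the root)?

Node count: 8

1. q=(17,16) nearest=0 d=17 new=(4,5) → add node 1 parent=0 cost=4
2. q=(38,2) nearest=1 d=34 new=(8,2) → add node 2 parent=1 cost=8
3. q=(34,6) nearest=2 d=26 new=(12,6) → add node 3 parent=2 cost=12
4. q=(31,11) nearest=3 d=19 new=(16,10) → add node 4 parent=3 cost=16
5. q=(45,3) nearest=4 d=29 new=(20,6) → add node 5 parent=4 cost=20
6. q=(2,9) nearest=1 d=4 new=(2,9) → add node 6 parent=1 cost=8
7. q=(27,5) nearest=5 d=7 new=(24,5) → add node 7 parent=5 cost=24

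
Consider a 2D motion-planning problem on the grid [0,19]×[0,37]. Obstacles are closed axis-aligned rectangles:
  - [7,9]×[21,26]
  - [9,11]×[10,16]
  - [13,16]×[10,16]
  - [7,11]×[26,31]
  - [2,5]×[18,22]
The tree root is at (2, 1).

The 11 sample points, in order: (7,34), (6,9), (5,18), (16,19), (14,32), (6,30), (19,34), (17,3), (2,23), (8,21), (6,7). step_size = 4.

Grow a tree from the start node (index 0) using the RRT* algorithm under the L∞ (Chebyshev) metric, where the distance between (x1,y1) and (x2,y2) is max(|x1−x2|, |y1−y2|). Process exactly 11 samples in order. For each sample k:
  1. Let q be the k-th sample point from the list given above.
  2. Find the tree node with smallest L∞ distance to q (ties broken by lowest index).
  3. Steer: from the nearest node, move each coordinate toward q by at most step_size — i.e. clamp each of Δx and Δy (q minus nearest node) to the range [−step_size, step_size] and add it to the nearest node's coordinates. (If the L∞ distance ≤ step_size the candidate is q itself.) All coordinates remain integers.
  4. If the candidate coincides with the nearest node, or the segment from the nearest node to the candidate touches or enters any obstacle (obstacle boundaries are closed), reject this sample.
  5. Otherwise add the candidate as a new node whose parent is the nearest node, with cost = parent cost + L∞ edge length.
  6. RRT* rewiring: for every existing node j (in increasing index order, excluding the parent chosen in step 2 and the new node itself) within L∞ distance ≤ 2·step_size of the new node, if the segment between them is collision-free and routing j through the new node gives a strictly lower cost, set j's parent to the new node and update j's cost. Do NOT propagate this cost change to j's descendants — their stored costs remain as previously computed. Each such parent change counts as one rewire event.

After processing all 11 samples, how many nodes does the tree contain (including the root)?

Node count: 8

1. q=(7,34) nearest=0 d=33 new=(6,5) → add node 1 parent=0 cost=4
2. q=(6,9) nearest=1 d=4 new=(6,9) → add node 2 parent=1 cost=8
3. q=(5,18) nearest=2 d=9 new=(5,13) → add node 3 parent=2 cost=12
4. q=(16,19) nearest=2 d=10 new=(10,13) → blocked by [9,11]×[10,16], reject
5. q=(14,32) nearest=3 d=19 new=(9,17) → add node 4 parent=3 cost=16
6. q=(6,30) nearest=4 d=13 new=(6,21) → add node 5 parent=4 cost=20
7. q=(19,34) nearest=5 d=13 new=(10,25) → blocked by [7,9]×[21,26], reject
8. q=(17,3) nearest=1 d=11 new=(10,3) → add node 6 parent=1 cost=8
9. q=(2,23) nearest=5 d=4 new=(2,23) → blocked by [2,5]×[18,22], reject
10. q=(8,21) nearest=5 d=2 new=(8,21) → blocked by [7,9]×[21,26], reject
11. q=(6,7) nearest=1 d=2 new=(6,7) → add node 7 parent=1 cost=6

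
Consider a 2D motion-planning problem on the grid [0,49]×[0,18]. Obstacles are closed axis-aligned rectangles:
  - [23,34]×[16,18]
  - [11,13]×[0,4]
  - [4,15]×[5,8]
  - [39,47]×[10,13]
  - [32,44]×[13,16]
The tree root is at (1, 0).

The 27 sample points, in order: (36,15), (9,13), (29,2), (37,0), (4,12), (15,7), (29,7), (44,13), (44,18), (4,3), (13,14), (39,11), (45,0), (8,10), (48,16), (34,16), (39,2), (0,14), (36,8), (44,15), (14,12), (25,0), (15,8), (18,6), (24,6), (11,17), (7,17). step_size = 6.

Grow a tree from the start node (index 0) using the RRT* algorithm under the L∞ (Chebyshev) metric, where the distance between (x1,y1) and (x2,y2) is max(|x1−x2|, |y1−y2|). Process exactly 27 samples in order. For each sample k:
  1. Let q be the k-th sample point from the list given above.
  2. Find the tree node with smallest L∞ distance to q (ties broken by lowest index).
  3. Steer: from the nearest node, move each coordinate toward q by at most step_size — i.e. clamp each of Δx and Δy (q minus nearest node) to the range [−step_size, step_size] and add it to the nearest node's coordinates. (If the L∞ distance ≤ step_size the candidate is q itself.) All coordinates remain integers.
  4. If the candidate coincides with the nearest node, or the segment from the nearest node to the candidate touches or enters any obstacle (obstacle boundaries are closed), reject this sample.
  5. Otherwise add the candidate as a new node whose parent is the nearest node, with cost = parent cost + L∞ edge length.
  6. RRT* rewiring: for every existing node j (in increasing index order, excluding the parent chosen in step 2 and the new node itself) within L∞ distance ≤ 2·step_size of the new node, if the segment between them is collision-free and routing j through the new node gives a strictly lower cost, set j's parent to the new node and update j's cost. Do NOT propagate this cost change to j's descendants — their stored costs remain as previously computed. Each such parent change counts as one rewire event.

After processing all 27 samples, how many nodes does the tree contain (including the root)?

1. q=(36,15) nearest=0 d=35 new=(7,6) → blocked by [4,15]×[5,8], reject
2. q=(9,13) nearest=0 d=13 new=(7,6) → blocked by [4,15]×[5,8], reject
3. q=(29,2) nearest=0 d=28 new=(7,2) → add node 1 parent=0 cost=6
4. q=(37,0) nearest=1 d=30 new=(13,0) → blocked by [11,13]×[0,4], reject
5. q=(4,12) nearest=1 d=10 new=(4,8) → blocked by [4,15]×[5,8], reject
6. q=(15,7) nearest=1 d=8 new=(13,7) → blocked by [4,15]×[5,8], reject
7. q=(29,7) nearest=1 d=22 new=(13,7) → blocked by [4,15]×[5,8], reject
8. q=(44,13) nearest=1 d=37 new=(13,8) → blocked by [4,15]×[5,8], reject
9. q=(44,18) nearest=1 d=37 new=(13,8) → blocked by [4,15]×[5,8], reject
10. q=(4,3) nearest=0 d=3 new=(4,3) → add node 2 parent=0 cost=3
11. q=(13,14) nearest=2 d=11 new=(10,9) → blocked by [4,15]×[5,8], reject
12. q=(39,11) nearest=1 d=32 new=(13,8) → blocked by [4,15]×[5,8], reject
13. q=(45,0) nearest=1 d=38 new=(13,0) → blocked by [11,13]×[0,4], reject
14. q=(8,10) nearest=2 d=7 new=(8,9) → blocked by [4,15]×[5,8], reject
15. q=(48,16) nearest=1 d=41 new=(13,8) → blocked by [4,15]×[5,8], reject
16. q=(34,16) nearest=1 d=27 new=(13,8) → blocked by [4,15]×[5,8], reject
17. q=(39,2) nearest=1 d=32 new=(13,2) → blocked by [11,13]×[0,4], reject
18. q=(0,14) nearest=2 d=11 new=(0,9) → add node 3 parent=2 cost=9
19. q=(36,8) nearest=1 d=29 new=(13,8) → blocked by [4,15]×[5,8], reject
20. q=(44,15) nearest=1 d=37 new=(13,8) → blocked by [4,15]×[5,8], reject
21. q=(14,12) nearest=1 d=10 new=(13,8) → blocked by [4,15]×[5,8], reject
22. q=(25,0) nearest=1 d=18 new=(13,0) → blocked by [11,13]×[0,4], reject
23. q=(15,8) nearest=1 d=8 new=(13,8) → blocked by [4,15]×[5,8], reject
24. q=(18,6) nearest=1 d=11 new=(13,6) → blocked by [4,15]×[5,8], reject
25. q=(24,6) nearest=1 d=17 new=(13,6) → blocked by [4,15]×[5,8], reject
26. q=(11,17) nearest=3 d=11 new=(6,15) → add node 4 parent=3 cost=15
27. q=(7,17) nearest=4 d=2 new=(7,17) → add node 5 parent=4 cost=17

Node count: 6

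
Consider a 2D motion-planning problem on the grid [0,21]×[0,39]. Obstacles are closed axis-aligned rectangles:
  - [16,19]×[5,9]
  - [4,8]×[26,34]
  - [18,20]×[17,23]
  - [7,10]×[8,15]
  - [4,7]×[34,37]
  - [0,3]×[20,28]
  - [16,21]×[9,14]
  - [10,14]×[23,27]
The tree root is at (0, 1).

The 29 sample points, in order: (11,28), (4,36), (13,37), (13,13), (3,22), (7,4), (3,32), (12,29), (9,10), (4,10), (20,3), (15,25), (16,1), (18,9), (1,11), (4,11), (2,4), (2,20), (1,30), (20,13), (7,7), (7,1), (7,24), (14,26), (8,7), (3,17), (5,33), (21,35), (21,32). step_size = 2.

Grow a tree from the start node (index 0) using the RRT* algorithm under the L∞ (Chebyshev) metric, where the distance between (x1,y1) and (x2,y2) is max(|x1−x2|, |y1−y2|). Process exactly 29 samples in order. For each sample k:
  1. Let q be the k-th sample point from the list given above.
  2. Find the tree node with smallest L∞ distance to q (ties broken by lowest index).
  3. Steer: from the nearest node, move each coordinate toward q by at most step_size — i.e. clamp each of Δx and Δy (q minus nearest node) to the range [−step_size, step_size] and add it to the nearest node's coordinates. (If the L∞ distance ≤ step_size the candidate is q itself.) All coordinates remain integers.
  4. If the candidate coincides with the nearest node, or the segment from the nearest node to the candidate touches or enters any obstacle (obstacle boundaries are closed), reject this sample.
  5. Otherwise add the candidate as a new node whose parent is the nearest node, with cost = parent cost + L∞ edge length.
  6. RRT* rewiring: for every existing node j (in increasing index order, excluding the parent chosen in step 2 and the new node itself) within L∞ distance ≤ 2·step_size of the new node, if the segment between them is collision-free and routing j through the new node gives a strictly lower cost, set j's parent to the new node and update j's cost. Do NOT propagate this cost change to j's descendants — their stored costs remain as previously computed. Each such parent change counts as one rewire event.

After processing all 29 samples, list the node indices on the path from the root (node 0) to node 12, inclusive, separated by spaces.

1. q=(11,28) nearest=0 d=27 new=(2,3) → add node 1 parent=0 cost=2
2. q=(4,36) nearest=1 d=33 new=(4,5) → add node 2 parent=1 cost=4
3. q=(13,37) nearest=2 d=32 new=(6,7) → add node 3 parent=2 cost=6
4. q=(13,13) nearest=3 d=7 new=(8,9) → blocked by [7,10]×[8,15], reject
5. q=(3,22) nearest=3 d=15 new=(4,9) → add node 4 parent=3 cost=8
6. q=(7,4) nearest=2 d=3 new=(6,4) → add node 5 parent=2 cost=6
7. q=(3,32) nearest=4 d=23 new=(3,11) → add node 6 parent=4 cost=10
8. q=(12,29) nearest=6 d=18 new=(5,13) → add node 7 parent=6 cost=12
9. q=(9,10) nearest=3 d=3 new=(8,9) → blocked by [7,10]×[8,15], reject
10. q=(4,10) nearest=4 d=1 new=(4,10) → add node 8 parent=4 cost=9
11. q=(20,3) nearest=3 d=14 new=(8,5) → add node 9 parent=3 cost=8
12. q=(15,25) nearest=7 d=12 new=(7,15) → blocked by [7,10]×[8,15], reject
13. q=(16,1) nearest=9 d=8 new=(10,3) → add node 10 parent=9 cost=10
14. q=(18,9) nearest=10 d=8 new=(12,5) → add node 11 parent=10 cost=12
15. q=(1,11) nearest=6 d=2 new=(1,11) → add node 12 parent=6 cost=12
16. q=(4,11) nearest=6 d=1 new=(4,11) → add node 13 parent=6 cost=11
17. q=(2,4) nearest=1 d=1 new=(2,4) → add node 14 parent=1 cost=3
18. q=(2,20) nearest=7 d=7 new=(3,15) → add node 15 parent=7 cost=14
19. q=(1,30) nearest=15 d=15 new=(1,17) → add node 16 parent=15 cost=16
20. q=(20,13) nearest=11 d=8 new=(14,7) → add node 17 parent=11 cost=14
21. q=(7,7) nearest=3 d=1 new=(7,7) → add node 18 parent=3 cost=7
22. q=(7,1) nearest=5 d=3 new=(7,2) → add node 19 parent=5 cost=8
23. q=(7,24) nearest=16 d=7 new=(3,19) → add node 20 parent=16 cost=18
24. q=(14,26) nearest=15 d=11 new=(5,17) → add node 21 parent=15 cost=16
25. q=(8,7) nearest=18 d=1 new=(8,7) → add node 22 parent=18 cost=8
26. q=(3,17) nearest=15 d=2 new=(3,17) → add node 23 parent=15 cost=16
27. q=(5,33) nearest=20 d=14 new=(5,21) → add node 24 parent=20 cost=20
28. q=(21,35) nearest=24 d=16 new=(7,23) → add node 25 parent=24 cost=22
29. q=(21,32) nearest=25 d=14 new=(9,25) → add node 26 parent=25 cost=24

Path: 0 1 2 3 4 6 12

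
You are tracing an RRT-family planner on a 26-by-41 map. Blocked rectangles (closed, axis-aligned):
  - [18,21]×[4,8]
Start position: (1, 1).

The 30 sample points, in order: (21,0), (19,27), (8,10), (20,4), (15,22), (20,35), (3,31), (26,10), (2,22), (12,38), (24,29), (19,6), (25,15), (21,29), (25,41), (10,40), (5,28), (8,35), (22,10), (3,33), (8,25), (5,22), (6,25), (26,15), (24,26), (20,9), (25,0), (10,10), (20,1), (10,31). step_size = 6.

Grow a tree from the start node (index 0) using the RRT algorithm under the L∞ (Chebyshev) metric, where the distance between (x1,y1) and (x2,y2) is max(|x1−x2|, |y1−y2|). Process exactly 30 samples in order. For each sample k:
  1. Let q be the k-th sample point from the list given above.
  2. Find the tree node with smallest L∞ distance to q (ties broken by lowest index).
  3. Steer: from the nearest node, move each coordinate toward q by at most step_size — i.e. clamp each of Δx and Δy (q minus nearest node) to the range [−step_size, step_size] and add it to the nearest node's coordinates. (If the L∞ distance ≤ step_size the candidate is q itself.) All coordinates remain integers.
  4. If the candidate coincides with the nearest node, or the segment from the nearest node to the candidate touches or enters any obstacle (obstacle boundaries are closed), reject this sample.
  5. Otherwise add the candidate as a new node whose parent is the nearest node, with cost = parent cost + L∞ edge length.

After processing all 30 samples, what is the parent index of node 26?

Parent of node 26: 4

1. q=(21,0) nearest=0 d=20 new=(7,0) → add node 1 parent=0 cost=6
2. q=(19,27) nearest=0 d=26 new=(7,7) → add node 2 parent=0 cost=6
3. q=(8,10) nearest=2 d=3 new=(8,10) → add node 3 parent=2 cost=9
4. q=(20,4) nearest=3 d=12 new=(14,4) → add node 4 parent=3 cost=15
5. q=(15,22) nearest=3 d=12 new=(14,16) → add node 5 parent=3 cost=15
6. q=(20,35) nearest=5 d=19 new=(20,22) → add node 6 parent=5 cost=21
7. q=(3,31) nearest=5 d=15 new=(8,22) → add node 7 parent=5 cost=21
8. q=(26,10) nearest=4 d=12 new=(20,10) → blocked by [18,21]×[4,8], reject
9. q=(2,22) nearest=7 d=6 new=(2,22) → add node 8 parent=7 cost=27
10. q=(12,38) nearest=6 d=16 new=(14,28) → add node 9 parent=6 cost=27
11. q=(24,29) nearest=6 d=7 new=(24,28) → add node 10 parent=6 cost=27
12. q=(19,6) nearest=4 d=5 new=(19,6) → blocked by [18,21]×[4,8], reject
13. q=(25,15) nearest=6 d=7 new=(25,16) → add node 11 parent=6 cost=27
14. q=(21,29) nearest=10 d=3 new=(21,29) → add node 12 parent=10 cost=30
15. q=(25,41) nearest=12 d=12 new=(25,35) → add node 13 parent=12 cost=36
16. q=(10,40) nearest=12 d=11 new=(15,35) → add node 14 parent=12 cost=36
17. q=(5,28) nearest=7 d=6 new=(5,28) → add node 15 parent=7 cost=27
18. q=(8,35) nearest=9 d=7 new=(8,34) → add node 16 parent=9 cost=33
19. q=(22,10) nearest=11 d=6 new=(22,10) → add node 17 parent=11 cost=33
20. q=(3,33) nearest=15 d=5 new=(3,33) → add node 18 parent=15 cost=32
21. q=(8,25) nearest=7 d=3 new=(8,25) → add node 19 parent=7 cost=24
22. q=(5,22) nearest=7 d=3 new=(5,22) → add node 20 parent=7 cost=24
23. q=(6,25) nearest=19 d=2 new=(6,25) → add node 21 parent=19 cost=26
24. q=(26,15) nearest=11 d=1 new=(26,15) → add node 22 parent=11 cost=28
25. q=(24,26) nearest=10 d=2 new=(24,26) → add node 23 parent=10 cost=29
26. q=(20,9) nearest=17 d=2 new=(20,9) → add node 24 parent=17 cost=35
27. q=(25,0) nearest=24 d=9 new=(25,3) → blocked by [18,21]×[4,8], reject
28. q=(10,10) nearest=3 d=2 new=(10,10) → add node 25 parent=3 cost=11
29. q=(20,1) nearest=4 d=6 new=(20,1) → add node 26 parent=4 cost=21
30. q=(10,31) nearest=16 d=3 new=(10,31) → add node 27 parent=16 cost=36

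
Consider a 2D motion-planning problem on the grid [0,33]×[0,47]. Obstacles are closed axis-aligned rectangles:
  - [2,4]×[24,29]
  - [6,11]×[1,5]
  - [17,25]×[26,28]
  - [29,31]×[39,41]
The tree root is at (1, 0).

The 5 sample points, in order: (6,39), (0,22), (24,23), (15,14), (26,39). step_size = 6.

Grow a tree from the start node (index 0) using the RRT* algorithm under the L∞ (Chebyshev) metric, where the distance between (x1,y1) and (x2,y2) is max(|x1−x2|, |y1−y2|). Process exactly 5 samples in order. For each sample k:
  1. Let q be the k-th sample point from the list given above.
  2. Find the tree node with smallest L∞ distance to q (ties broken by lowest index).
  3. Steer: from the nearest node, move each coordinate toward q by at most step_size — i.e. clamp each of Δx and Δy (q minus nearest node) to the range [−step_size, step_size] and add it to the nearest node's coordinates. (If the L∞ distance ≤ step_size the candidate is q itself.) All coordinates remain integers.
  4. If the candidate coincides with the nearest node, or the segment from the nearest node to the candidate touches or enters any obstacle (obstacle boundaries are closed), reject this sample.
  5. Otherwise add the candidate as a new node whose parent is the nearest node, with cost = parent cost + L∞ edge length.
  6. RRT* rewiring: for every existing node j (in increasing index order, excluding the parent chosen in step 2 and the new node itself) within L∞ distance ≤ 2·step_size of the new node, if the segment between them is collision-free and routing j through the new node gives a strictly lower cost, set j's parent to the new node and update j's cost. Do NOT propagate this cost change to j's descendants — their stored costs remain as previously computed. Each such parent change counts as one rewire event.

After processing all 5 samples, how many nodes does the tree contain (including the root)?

Node count: 6

1. q=(6,39) nearest=0 d=39 new=(6,6) → add node 1 parent=0 cost=6
2. q=(0,22) nearest=1 d=16 new=(0,12) → add node 2 parent=1 cost=12
3. q=(24,23) nearest=1 d=18 new=(12,12) → add node 3 parent=1 cost=12
4. q=(15,14) nearest=3 d=3 new=(15,14) → add node 4 parent=3 cost=15
5. q=(26,39) nearest=4 d=25 new=(21,20) → add node 5 parent=4 cost=21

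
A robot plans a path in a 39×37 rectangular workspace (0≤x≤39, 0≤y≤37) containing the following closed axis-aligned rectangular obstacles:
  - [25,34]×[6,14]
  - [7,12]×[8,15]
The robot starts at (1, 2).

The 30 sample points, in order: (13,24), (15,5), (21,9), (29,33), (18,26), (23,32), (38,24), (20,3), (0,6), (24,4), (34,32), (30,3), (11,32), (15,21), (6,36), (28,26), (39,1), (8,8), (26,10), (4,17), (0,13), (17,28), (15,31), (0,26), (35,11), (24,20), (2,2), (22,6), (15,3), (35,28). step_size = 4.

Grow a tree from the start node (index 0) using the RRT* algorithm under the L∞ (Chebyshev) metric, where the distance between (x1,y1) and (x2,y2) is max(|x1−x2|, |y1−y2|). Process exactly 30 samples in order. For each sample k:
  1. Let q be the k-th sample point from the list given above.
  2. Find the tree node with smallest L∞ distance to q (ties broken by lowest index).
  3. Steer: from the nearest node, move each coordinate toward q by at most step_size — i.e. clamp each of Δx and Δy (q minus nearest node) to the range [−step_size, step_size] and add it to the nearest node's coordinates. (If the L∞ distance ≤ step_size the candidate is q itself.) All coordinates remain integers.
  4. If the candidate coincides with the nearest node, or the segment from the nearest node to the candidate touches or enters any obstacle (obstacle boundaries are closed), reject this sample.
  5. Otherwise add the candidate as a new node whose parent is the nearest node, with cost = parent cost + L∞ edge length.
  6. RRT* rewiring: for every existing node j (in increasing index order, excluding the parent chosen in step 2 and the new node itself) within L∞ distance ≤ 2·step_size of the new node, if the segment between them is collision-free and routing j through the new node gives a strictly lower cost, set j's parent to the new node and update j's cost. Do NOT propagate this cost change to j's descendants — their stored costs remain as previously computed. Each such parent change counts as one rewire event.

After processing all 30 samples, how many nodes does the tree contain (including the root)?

Node count: 20

1. q=(13,24) nearest=0 d=22 new=(5,6) → add node 1 parent=0 cost=4
2. q=(15,5) nearest=1 d=10 new=(9,5) → add node 2 parent=1 cost=8
3. q=(21,9) nearest=2 d=12 new=(13,9) → blocked by [7,12]×[8,15], reject
4. q=(29,33) nearest=1 d=27 new=(9,10) → blocked by [7,12]×[8,15], reject
5. q=(18,26) nearest=1 d=20 new=(9,10) → blocked by [7,12]×[8,15], reject
6. q=(23,32) nearest=1 d=26 new=(9,10) → blocked by [7,12]×[8,15], reject
7. q=(38,24) nearest=2 d=29 new=(13,9) → blocked by [7,12]×[8,15], reject
8. q=(20,3) nearest=2 d=11 new=(13,3) → add node 3 parent=2 cost=12
9. q=(0,6) nearest=0 d=4 new=(0,6) → add node 4 parent=0 cost=4
10. q=(24,4) nearest=3 d=11 new=(17,4) → add node 5 parent=3 cost=16
11. q=(34,32) nearest=2 d=27 new=(13,9) → blocked by [7,12]×[8,15], reject
12. q=(30,3) nearest=5 d=13 new=(21,3) → add node 6 parent=5 cost=20
13. q=(11,32) nearest=1 d=26 new=(9,10) → blocked by [7,12]×[8,15], reject
14. q=(15,21) nearest=1 d=15 new=(9,10) → blocked by [7,12]×[8,15], reject
15. q=(6,36) nearest=1 d=30 new=(6,10) → add node 7 parent=1 cost=8
16. q=(28,26) nearest=2 d=21 new=(13,9) → blocked by [7,12]×[8,15], reject
17. q=(39,1) nearest=6 d=18 new=(25,1) → add node 8 parent=6 cost=24
18. q=(8,8) nearest=7 d=2 new=(8,8) → blocked by [7,12]×[8,15], reject
19. q=(26,10) nearest=6 d=7 new=(25,7) → blocked by [25,34]×[6,14], reject
20. q=(4,17) nearest=7 d=7 new=(4,14) → add node 9 parent=7 cost=12
21. q=(0,13) nearest=9 d=4 new=(0,13) → add node 10 parent=9 cost=16
22. q=(17,28) nearest=9 d=14 new=(8,18) → add node 11 parent=9 cost=16
23. q=(15,31) nearest=11 d=13 new=(12,22) → add node 12 parent=11 cost=20
24. q=(0,26) nearest=11 d=8 new=(4,22) → add node 13 parent=11 cost=20
25. q=(35,11) nearest=8 d=10 new=(29,5) → add node 14 parent=8 cost=28
26. q=(24,20) nearest=12 d=12 new=(16,20) → add node 15 parent=12 cost=24
27. q=(2,2) nearest=0 d=1 new=(2,2) → add node 16 parent=0 cost=1
28. q=(22,6) nearest=6 d=3 new=(22,6) → add node 17 parent=6 cost=23
29. q=(15,3) nearest=3 d=2 new=(15,3) → add node 18 parent=3 cost=14; rewire 17→18 (21<23)
30. q=(35,28) nearest=15 d=19 new=(20,24) → add node 19 parent=15 cost=28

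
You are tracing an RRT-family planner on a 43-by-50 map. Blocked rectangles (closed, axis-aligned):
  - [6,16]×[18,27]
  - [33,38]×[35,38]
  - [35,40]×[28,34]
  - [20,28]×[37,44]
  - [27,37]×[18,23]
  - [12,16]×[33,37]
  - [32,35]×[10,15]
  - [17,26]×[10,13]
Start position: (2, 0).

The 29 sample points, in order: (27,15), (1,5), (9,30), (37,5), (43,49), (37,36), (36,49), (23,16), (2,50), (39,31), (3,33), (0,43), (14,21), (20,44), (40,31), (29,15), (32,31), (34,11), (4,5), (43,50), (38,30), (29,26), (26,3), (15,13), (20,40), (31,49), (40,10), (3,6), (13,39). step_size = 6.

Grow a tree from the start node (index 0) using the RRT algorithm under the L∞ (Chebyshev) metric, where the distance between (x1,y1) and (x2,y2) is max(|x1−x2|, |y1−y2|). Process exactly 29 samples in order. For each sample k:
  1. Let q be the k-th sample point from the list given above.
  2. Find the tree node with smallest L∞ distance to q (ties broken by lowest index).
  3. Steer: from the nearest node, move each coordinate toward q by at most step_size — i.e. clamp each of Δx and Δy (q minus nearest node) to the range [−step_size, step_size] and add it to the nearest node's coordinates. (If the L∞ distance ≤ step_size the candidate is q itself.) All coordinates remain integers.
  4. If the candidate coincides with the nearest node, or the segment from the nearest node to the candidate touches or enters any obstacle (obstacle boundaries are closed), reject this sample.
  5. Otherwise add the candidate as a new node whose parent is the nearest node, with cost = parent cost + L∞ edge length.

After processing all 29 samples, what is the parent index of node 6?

1. q=(27,15) nearest=0 d=25 new=(8,6) → add node 1 parent=0 cost=6
2. q=(1,5) nearest=0 d=5 new=(1,5) → add node 2 parent=0 cost=5
3. q=(9,30) nearest=1 d=24 new=(9,12) → add node 3 parent=1 cost=12
4. q=(37,5) nearest=3 d=28 new=(15,6) → add node 4 parent=3 cost=18
5. q=(43,49) nearest=3 d=37 new=(15,18) → blocked by [6,16]×[18,27], reject
6. q=(37,36) nearest=3 d=28 new=(15,18) → blocked by [6,16]×[18,27], reject
7. q=(36,49) nearest=3 d=37 new=(15,18) → blocked by [6,16]×[18,27], reject
8. q=(23,16) nearest=4 d=10 new=(21,12) → blocked by [17,26]×[10,13], reject
9. q=(2,50) nearest=3 d=38 new=(3,18) → add node 5 parent=3 cost=18
10. q=(39,31) nearest=4 d=25 new=(21,12) → blocked by [17,26]×[10,13], reject
11. q=(3,33) nearest=5 d=15 new=(3,24) → add node 6 parent=5 cost=24
12. q=(0,43) nearest=6 d=19 new=(0,30) → add node 7 parent=6 cost=30
13. q=(14,21) nearest=3 d=9 new=(14,18) → blocked by [6,16]×[18,27], reject
14. q=(20,44) nearest=6 d=20 new=(9,30) → blocked by [6,16]×[18,27], reject
15. q=(40,31) nearest=4 d=25 new=(21,12) → blocked by [17,26]×[10,13], reject
16. q=(29,15) nearest=4 d=14 new=(21,12) → blocked by [17,26]×[10,13], reject
17. q=(32,31) nearest=3 d=23 new=(15,18) → blocked by [6,16]×[18,27], reject
18. q=(34,11) nearest=4 d=19 new=(21,11) → blocked by [17,26]×[10,13], reject
19. q=(4,5) nearest=2 d=3 new=(4,5) → add node 8 parent=2 cost=8
20. q=(43,50) nearest=3 d=38 new=(15,18) → blocked by [6,16]×[18,27], reject
21. q=(38,30) nearest=4 d=24 new=(21,12) → blocked by [17,26]×[10,13], reject
22. q=(29,26) nearest=3 d=20 new=(15,18) → blocked by [6,16]×[18,27], reject
23. q=(26,3) nearest=4 d=11 new=(21,3) → add node 9 parent=4 cost=24
24. q=(15,13) nearest=3 d=6 new=(15,13) → add node 10 parent=3 cost=18
25. q=(20,40) nearest=6 d=17 new=(9,30) → blocked by [6,16]×[18,27], reject
26. q=(31,49) nearest=6 d=28 new=(9,30) → blocked by [6,16]×[18,27], reject
27. q=(40,10) nearest=9 d=19 new=(27,9) → add node 11 parent=9 cost=30
28. q=(3,6) nearest=8 d=1 new=(3,6) → add node 12 parent=8 cost=9
29. q=(13,39) nearest=7 d=13 new=(6,36) → add node 13 parent=7 cost=36

Parent of node 6: 5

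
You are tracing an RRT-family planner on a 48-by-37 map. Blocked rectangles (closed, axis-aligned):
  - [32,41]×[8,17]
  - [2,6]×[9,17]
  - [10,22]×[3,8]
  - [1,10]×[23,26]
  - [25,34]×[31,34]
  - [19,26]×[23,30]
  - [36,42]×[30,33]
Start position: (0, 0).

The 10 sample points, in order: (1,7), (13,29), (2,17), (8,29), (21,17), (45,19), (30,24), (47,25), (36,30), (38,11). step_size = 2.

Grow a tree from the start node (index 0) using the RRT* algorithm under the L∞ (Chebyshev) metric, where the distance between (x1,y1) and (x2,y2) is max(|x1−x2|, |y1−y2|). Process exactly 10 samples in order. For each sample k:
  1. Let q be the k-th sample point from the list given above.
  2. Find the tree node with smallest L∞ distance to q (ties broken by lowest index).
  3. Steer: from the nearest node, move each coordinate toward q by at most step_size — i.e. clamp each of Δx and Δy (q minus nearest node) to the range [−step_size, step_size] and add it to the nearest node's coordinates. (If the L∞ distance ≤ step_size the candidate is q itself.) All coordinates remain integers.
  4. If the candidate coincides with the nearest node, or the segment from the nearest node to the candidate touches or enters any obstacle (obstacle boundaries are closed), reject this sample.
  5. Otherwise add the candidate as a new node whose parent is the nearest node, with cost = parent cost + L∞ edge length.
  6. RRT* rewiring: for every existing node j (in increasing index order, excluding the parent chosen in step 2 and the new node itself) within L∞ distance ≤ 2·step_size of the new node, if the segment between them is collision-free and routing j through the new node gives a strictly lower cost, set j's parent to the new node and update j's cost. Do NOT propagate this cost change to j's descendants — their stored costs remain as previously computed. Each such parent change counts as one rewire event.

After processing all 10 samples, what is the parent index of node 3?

Parent of node 3: 2

1. q=(1,7) nearest=0 d=7 new=(1,2) → add node 1 parent=0 cost=2
2. q=(13,29) nearest=1 d=27 new=(3,4) → add node 2 parent=1 cost=4
3. q=(2,17) nearest=2 d=13 new=(2,6) → add node 3 parent=2 cost=6
4. q=(8,29) nearest=3 d=23 new=(4,8) → add node 4 parent=3 cost=8
5. q=(21,17) nearest=4 d=17 new=(6,10) → blocked by [2,6]×[9,17], reject
6. q=(45,19) nearest=4 d=41 new=(6,10) → blocked by [2,6]×[9,17], reject
7. q=(30,24) nearest=4 d=26 new=(6,10) → blocked by [2,6]×[9,17], reject
8. q=(47,25) nearest=4 d=43 new=(6,10) → blocked by [2,6]×[9,17], reject
9. q=(36,30) nearest=4 d=32 new=(6,10) → blocked by [2,6]×[9,17], reject
10. q=(38,11) nearest=4 d=34 new=(6,10) → blocked by [2,6]×[9,17], reject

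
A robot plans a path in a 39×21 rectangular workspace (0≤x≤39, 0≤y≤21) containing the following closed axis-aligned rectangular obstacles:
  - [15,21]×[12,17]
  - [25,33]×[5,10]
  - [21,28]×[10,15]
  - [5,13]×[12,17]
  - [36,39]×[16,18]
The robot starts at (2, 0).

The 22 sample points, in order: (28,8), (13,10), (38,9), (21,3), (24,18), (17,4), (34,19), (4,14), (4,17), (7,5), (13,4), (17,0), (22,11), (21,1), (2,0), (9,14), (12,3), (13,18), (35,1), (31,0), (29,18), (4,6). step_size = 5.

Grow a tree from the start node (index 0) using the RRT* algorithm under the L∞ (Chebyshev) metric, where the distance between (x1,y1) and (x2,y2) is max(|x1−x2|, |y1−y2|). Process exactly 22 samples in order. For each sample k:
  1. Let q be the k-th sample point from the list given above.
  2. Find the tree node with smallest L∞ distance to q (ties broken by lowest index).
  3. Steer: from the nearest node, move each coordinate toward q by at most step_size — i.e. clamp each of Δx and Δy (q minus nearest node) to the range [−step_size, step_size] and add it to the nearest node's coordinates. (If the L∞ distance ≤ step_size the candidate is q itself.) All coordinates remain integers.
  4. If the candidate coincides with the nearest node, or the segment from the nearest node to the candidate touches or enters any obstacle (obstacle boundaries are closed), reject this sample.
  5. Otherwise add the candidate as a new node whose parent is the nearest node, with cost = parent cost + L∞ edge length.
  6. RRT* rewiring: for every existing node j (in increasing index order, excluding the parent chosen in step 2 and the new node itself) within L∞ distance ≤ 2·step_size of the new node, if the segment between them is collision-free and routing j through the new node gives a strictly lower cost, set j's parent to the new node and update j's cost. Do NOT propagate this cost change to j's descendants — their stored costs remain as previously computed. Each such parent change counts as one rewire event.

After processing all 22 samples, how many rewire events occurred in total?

1. q=(28,8) nearest=0 d=26 new=(7,5) → add node 1 parent=0 cost=5
2. q=(13,10) nearest=1 d=6 new=(12,10) → add node 2 parent=1 cost=10
3. q=(38,9) nearest=2 d=26 new=(17,9) → add node 3 parent=2 cost=15
4. q=(21,3) nearest=3 d=6 new=(21,4) → add node 4 parent=3 cost=20
5. q=(24,18) nearest=3 d=9 new=(22,14) → blocked by [15,21]×[12,17], reject
6. q=(17,4) nearest=4 d=4 new=(17,4) → add node 5 parent=4 cost=24
7. q=(34,19) nearest=4 d=15 new=(26,9) → blocked by [25,33]×[5,10], reject
8. q=(4,14) nearest=2 d=8 new=(7,14) → blocked by [5,13]×[12,17], reject
9. q=(4,17) nearest=2 d=8 new=(7,15) → blocked by [5,13]×[12,17], reject
10. q=(7,5) nearest=1 d=0 → coincident, reject
11. q=(13,4) nearest=5 d=4 new=(13,4) → add node 6 parent=5 cost=28
12. q=(17,0) nearest=4 d=4 new=(17,0) → add node 7 parent=4 cost=24
13. q=(22,11) nearest=3 d=5 new=(22,11) → blocked by [21,28]×[10,15], reject
14. q=(21,1) nearest=4 d=3 new=(21,1) → add node 8 parent=4 cost=23
15. q=(2,0) nearest=0 d=0 → coincident, reject
16. q=(9,14) nearest=2 d=4 new=(9,14) → blocked by [5,13]×[12,17], reject
17. q=(12,3) nearest=6 d=1 new=(12,3) → add node 9 parent=6 cost=29
18. q=(13,18) nearest=2 d=8 new=(13,15) → blocked by [5,13]×[12,17], reject
19. q=(35,1) nearest=4 d=14 new=(26,1) → add node 10 parent=4 cost=25
20. q=(31,0) nearest=10 d=5 new=(31,0) → add node 11 parent=10 cost=30
21. q=(29,18) nearest=3 d=12 new=(22,14) → blocked by [15,21]×[12,17], reject
22. q=(4,6) nearest=1 d=3 new=(4,6) → add node 12 parent=1 cost=8; rewire 6→12 (17<28); rewire 9→12 (16<29)

Rewire events: 2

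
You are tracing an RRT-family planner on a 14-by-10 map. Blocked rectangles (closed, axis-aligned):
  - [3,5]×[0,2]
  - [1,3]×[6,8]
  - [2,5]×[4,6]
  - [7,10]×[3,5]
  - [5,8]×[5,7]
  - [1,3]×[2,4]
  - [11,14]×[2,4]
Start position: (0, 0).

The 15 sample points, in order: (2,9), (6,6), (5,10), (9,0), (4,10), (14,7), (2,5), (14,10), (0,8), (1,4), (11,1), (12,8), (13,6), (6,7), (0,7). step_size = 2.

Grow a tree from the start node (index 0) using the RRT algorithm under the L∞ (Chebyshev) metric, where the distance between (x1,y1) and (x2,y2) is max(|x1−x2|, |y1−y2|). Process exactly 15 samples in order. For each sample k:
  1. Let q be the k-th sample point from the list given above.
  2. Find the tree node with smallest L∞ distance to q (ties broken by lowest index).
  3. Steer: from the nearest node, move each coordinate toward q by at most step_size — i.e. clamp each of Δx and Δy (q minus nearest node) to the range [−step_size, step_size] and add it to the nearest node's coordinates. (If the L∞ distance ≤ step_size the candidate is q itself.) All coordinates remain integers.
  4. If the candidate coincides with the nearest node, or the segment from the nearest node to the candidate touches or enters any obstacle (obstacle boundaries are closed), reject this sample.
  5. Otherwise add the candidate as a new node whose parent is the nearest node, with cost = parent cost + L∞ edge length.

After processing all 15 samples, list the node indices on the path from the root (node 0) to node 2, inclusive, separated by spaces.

Path: 0 2

1. q=(2,9) nearest=0 d=9 new=(2,2) → blocked by [1,3]×[2,4], reject
2. q=(6,6) nearest=0 d=6 new=(2,2) → blocked by [1,3]×[2,4], reject
3. q=(5,10) nearest=0 d=10 new=(2,2) → blocked by [1,3]×[2,4], reject
4. q=(9,0) nearest=0 d=9 new=(2,0) → add node 1 parent=0 cost=2
5. q=(4,10) nearest=0 d=10 new=(2,2) → blocked by [1,3]×[2,4], reject
6. q=(14,7) nearest=1 d=12 new=(4,2) → blocked by [3,5]×[0,2], reject
7. q=(2,5) nearest=0 d=5 new=(2,2) → blocked by [1,3]×[2,4], reject
8. q=(14,10) nearest=1 d=12 new=(4,2) → blocked by [3,5]×[0,2], reject
9. q=(0,8) nearest=0 d=8 new=(0,2) → add node 2 parent=0 cost=2
10. q=(1,4) nearest=2 d=2 new=(1,4) → blocked by [1,3]×[2,4], reject
11. q=(11,1) nearest=1 d=9 new=(4,1) → blocked by [3,5]×[0,2], reject
12. q=(12,8) nearest=1 d=10 new=(4,2) → blocked by [3,5]×[0,2], reject
13. q=(13,6) nearest=1 d=11 new=(4,2) → blocked by [3,5]×[0,2], reject
14. q=(6,7) nearest=2 d=6 new=(2,4) → blocked by [2,5]×[4,6], reject
15. q=(0,7) nearest=2 d=5 new=(0,4) → add node 3 parent=2 cost=4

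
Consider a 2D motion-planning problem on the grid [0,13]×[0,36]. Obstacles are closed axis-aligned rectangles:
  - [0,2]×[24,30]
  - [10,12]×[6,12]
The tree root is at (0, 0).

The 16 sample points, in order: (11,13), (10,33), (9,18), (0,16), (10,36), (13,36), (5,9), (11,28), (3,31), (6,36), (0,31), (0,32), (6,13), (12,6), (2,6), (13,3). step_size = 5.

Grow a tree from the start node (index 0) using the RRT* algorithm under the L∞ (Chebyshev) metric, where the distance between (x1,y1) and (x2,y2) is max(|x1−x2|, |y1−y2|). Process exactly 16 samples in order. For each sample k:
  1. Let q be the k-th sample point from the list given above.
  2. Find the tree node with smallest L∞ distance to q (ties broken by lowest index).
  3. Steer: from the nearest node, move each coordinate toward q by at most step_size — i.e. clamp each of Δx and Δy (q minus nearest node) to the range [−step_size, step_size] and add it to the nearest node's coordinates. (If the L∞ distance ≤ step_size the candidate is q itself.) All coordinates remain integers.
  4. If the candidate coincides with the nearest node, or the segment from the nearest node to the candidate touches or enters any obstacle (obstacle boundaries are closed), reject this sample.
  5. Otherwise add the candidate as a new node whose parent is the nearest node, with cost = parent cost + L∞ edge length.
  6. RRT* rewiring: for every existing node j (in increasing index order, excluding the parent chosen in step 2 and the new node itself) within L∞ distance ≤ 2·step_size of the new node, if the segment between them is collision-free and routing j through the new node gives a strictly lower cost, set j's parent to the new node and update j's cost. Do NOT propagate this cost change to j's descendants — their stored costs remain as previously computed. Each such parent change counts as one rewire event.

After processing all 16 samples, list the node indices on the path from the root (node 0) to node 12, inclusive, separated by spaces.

Path: 0 1 13 12

1. q=(11,13) nearest=0 d=13 new=(5,5) → add node 1 parent=0 cost=5
2. q=(10,33) nearest=1 d=28 new=(10,10) → blocked by [10,12]×[6,12], reject
3. q=(9,18) nearest=1 d=13 new=(9,10) → add node 2 parent=1 cost=10
4. q=(0,16) nearest=2 d=9 new=(4,15) → add node 3 parent=2 cost=15
5. q=(10,36) nearest=3 d=21 new=(9,20) → add node 4 parent=3 cost=20
6. q=(13,36) nearest=4 d=16 new=(13,25) → add node 5 parent=4 cost=25
7. q=(5,9) nearest=1 d=4 new=(5,9) → add node 6 parent=1 cost=9
8. q=(11,28) nearest=5 d=3 new=(11,28) → add node 7 parent=5 cost=28
9. q=(3,31) nearest=7 d=8 new=(6,31) → add node 8 parent=7 cost=33
10. q=(6,36) nearest=8 d=5 new=(6,36) → add node 9 parent=8 cost=38
11. q=(0,31) nearest=8 d=6 new=(1,31) → add node 10 parent=8 cost=38
12. q=(0,32) nearest=10 d=1 new=(0,32) → add node 11 parent=10 cost=39
13. q=(6,13) nearest=3 d=2 new=(6,13) → add node 12 parent=3 cost=17
14. q=(12,6) nearest=2 d=4 new=(12,6) → blocked by [10,12]×[6,12], reject
15. q=(2,6) nearest=1 d=3 new=(2,6) → add node 13 parent=1 cost=8; rewire 12→13 (15<17)
16. q=(13,3) nearest=2 d=7 new=(13,5) → blocked by [10,12]×[6,12], reject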